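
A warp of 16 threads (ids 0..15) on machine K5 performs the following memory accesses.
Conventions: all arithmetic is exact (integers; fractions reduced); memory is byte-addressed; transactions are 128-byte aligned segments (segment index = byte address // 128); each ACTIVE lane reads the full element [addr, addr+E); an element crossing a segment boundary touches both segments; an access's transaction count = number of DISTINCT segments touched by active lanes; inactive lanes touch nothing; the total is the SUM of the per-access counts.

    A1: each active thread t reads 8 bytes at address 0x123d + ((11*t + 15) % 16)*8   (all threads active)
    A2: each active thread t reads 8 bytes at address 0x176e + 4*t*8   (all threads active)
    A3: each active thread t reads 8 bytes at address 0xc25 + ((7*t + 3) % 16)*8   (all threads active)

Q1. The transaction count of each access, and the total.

A1: 2 transactions
A2: 5 transactions
A3: 2 transactions

Answer: 2,5,2; total 9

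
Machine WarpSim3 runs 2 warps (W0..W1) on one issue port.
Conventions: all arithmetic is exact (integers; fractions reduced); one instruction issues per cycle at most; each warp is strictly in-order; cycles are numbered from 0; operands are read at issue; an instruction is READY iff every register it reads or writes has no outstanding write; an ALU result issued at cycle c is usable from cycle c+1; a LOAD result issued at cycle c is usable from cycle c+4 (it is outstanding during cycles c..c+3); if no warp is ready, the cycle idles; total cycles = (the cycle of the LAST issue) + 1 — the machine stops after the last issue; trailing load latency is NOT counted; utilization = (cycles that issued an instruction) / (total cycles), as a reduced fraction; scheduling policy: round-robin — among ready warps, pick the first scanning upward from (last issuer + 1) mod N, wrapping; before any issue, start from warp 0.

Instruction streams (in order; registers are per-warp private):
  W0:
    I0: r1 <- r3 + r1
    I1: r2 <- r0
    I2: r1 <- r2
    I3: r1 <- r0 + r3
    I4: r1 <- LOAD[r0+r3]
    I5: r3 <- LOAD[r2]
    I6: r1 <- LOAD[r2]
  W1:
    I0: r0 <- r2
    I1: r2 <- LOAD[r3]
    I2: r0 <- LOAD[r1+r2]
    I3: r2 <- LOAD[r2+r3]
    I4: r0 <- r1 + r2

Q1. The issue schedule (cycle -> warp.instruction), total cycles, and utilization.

cycle 0: W0.I0
cycle 1: W1.I0
cycle 2: W0.I1
cycle 3: W1.I1
cycle 4: W0.I2
cycle 5: W0.I3
cycle 6: W0.I4
cycle 7: W1.I2
cycle 8: W0.I5
cycle 9: W1.I3
cycle 10: W0.I6
cycle 11: idle
cycle 12: idle
cycle 13: W1.I4

Answer: 14 cycles, utilization 6/7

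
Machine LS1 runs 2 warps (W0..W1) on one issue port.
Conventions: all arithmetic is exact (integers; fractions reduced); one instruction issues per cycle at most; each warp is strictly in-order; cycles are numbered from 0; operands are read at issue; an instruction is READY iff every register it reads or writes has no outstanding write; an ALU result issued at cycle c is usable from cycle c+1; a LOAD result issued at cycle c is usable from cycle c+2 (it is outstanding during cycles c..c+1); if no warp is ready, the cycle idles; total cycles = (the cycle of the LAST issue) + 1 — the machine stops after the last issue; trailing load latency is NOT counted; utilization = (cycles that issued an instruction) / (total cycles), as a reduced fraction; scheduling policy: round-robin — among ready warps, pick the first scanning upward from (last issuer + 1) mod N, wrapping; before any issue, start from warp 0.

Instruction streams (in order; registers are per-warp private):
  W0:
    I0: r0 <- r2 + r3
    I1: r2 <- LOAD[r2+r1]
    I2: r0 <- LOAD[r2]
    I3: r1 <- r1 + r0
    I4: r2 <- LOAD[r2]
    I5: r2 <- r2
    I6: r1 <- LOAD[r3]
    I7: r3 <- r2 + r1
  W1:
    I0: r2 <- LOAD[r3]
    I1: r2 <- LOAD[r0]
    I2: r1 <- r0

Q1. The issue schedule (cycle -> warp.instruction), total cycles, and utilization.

cycle 0: W0.I0
cycle 1: W1.I0
cycle 2: W0.I1
cycle 3: W1.I1
cycle 4: W0.I2
cycle 5: W1.I2
cycle 6: W0.I3
cycle 7: W0.I4
cycle 8: idle
cycle 9: W0.I5
cycle 10: W0.I6
cycle 11: idle
cycle 12: W0.I7

Answer: 13 cycles, utilization 11/13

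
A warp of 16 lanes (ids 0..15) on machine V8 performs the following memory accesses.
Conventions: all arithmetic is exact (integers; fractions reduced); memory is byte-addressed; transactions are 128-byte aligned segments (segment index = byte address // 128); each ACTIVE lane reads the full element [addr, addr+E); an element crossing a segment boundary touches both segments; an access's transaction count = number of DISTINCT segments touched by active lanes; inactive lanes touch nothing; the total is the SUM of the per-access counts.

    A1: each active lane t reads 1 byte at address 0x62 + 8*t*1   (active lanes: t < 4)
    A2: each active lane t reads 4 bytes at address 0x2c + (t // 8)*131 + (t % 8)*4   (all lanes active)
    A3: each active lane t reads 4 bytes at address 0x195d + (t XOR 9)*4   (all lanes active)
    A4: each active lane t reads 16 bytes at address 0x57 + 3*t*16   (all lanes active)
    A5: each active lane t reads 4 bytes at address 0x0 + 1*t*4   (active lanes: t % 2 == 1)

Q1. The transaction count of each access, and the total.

A1: 1 transaction
A2: 2 transactions
A3: 2 transactions
A4: 7 transactions
A5: 1 transaction

Answer: 1,2,2,7,1; total 13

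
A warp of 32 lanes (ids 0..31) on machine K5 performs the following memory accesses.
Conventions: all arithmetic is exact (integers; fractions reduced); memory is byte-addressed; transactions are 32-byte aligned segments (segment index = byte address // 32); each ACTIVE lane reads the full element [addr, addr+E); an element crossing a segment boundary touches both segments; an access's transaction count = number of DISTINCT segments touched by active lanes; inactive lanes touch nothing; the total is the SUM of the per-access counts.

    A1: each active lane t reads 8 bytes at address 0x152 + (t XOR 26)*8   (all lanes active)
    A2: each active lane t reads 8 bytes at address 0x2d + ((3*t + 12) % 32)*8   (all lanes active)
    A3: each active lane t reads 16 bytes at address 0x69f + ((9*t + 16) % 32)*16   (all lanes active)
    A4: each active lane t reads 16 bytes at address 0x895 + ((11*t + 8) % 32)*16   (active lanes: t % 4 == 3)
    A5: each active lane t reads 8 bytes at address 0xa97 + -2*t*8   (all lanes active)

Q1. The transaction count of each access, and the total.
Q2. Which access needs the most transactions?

A1: 9 transactions
A2: 9 transactions
A3: 17 transactions
A4: 8 transactions
A5: 16 transactions

Answer: 9,9,17,8,16; total 59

Answer: A3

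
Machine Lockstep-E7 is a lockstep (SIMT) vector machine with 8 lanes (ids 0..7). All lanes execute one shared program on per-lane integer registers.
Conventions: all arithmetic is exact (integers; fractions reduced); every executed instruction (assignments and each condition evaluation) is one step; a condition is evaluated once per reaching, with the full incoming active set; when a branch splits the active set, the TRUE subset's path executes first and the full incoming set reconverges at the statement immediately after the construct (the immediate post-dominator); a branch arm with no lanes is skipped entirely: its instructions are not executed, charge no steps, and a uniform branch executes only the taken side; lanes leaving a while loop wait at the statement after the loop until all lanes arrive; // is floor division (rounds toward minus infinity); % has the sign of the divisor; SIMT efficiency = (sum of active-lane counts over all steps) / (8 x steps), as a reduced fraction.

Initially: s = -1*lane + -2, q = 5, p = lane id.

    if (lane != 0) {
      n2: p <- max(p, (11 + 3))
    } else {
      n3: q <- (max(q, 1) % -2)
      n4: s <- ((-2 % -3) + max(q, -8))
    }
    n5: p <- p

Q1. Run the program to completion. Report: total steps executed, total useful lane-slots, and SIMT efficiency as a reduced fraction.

Answer: 5 steps, 25 useful, 5/8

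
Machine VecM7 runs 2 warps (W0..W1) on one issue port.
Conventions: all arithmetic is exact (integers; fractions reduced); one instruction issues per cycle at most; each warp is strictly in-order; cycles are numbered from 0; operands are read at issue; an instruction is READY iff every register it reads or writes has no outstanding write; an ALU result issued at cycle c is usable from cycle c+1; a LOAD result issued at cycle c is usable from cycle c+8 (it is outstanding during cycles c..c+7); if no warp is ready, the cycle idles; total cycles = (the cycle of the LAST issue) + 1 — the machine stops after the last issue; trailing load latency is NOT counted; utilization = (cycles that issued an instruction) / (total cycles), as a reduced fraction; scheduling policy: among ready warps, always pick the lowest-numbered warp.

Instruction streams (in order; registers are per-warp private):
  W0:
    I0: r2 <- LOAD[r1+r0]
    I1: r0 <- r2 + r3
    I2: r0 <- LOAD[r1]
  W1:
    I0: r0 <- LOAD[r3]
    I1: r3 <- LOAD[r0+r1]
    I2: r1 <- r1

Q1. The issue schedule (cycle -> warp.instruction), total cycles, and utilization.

cycle 0: W0.I0
cycle 1: W1.I0
cycle 2: idle
cycle 3: idle
cycle 4: idle
cycle 5: idle
cycle 6: idle
cycle 7: idle
cycle 8: W0.I1
cycle 9: W0.I2
cycle 10: W1.I1
cycle 11: W1.I2

Answer: 12 cycles, utilization 1/2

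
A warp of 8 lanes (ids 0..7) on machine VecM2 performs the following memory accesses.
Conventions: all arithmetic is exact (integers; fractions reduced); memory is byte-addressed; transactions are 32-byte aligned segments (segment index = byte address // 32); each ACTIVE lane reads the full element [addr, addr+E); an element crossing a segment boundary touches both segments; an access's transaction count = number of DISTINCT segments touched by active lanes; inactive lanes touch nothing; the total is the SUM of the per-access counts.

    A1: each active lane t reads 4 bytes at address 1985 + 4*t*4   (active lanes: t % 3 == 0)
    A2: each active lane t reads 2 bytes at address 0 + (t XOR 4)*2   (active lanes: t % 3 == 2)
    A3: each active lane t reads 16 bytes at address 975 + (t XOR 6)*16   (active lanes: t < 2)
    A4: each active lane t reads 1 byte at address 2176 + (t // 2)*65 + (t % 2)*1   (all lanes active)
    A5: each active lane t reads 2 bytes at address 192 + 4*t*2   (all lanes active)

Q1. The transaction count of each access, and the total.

A1: 3 transactions
A2: 1 transaction
A3: 2 transactions
A4: 4 transactions
A5: 2 transactions

Answer: 3,1,2,4,2; total 12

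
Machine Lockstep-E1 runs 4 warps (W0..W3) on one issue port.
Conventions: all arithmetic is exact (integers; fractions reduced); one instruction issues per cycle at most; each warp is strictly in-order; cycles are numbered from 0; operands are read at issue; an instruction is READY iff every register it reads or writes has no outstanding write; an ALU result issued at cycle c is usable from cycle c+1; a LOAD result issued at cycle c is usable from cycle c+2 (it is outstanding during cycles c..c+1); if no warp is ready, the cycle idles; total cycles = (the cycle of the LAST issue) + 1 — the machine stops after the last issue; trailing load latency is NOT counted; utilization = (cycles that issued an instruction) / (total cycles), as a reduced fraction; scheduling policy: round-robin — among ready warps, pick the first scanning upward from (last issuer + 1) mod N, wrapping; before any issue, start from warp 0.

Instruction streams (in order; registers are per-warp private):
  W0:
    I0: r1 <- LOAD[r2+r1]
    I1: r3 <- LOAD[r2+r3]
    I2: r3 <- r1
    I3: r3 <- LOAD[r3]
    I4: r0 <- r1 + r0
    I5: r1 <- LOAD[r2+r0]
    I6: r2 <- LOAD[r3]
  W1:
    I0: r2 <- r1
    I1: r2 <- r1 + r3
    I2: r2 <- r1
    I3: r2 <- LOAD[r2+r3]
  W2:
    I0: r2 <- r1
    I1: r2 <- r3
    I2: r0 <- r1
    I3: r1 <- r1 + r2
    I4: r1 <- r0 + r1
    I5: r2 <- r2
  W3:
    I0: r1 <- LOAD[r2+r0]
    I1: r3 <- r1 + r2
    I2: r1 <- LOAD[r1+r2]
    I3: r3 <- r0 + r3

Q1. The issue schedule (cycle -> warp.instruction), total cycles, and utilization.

cycle 0: W0.I0
cycle 1: W1.I0
cycle 2: W2.I0
cycle 3: W3.I0
cycle 4: W0.I1
cycle 5: W1.I1
cycle 6: W2.I1
cycle 7: W3.I1
cycle 8: W0.I2
cycle 9: W1.I2
cycle 10: W2.I2
cycle 11: W3.I2
cycle 12: W0.I3
cycle 13: W1.I3
cycle 14: W2.I3
cycle 15: W3.I3
cycle 16: W0.I4
cycle 17: W2.I4
cycle 18: W0.I5
cycle 19: W2.I5
cycle 20: W0.I6

Answer: 21 cycles, utilization 1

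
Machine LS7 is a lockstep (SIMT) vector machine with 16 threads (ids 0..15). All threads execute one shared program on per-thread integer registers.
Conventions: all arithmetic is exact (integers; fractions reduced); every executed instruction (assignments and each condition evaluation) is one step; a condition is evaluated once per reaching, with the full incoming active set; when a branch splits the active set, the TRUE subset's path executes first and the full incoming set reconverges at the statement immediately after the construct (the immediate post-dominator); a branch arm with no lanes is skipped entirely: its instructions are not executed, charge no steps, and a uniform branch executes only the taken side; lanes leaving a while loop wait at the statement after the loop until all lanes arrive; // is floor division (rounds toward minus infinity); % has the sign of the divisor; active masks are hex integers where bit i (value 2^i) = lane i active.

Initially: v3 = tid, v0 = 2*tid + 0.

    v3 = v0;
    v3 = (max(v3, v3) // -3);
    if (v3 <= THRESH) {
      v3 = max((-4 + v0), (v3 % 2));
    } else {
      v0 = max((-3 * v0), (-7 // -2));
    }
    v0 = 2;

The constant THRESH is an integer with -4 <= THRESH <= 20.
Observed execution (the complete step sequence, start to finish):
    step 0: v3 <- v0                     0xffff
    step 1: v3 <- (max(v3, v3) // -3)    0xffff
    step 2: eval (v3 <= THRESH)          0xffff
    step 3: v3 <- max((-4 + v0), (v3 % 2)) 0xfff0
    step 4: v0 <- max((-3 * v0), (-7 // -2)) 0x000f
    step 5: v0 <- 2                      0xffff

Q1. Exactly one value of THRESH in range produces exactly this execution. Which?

Answer: THRESH = -3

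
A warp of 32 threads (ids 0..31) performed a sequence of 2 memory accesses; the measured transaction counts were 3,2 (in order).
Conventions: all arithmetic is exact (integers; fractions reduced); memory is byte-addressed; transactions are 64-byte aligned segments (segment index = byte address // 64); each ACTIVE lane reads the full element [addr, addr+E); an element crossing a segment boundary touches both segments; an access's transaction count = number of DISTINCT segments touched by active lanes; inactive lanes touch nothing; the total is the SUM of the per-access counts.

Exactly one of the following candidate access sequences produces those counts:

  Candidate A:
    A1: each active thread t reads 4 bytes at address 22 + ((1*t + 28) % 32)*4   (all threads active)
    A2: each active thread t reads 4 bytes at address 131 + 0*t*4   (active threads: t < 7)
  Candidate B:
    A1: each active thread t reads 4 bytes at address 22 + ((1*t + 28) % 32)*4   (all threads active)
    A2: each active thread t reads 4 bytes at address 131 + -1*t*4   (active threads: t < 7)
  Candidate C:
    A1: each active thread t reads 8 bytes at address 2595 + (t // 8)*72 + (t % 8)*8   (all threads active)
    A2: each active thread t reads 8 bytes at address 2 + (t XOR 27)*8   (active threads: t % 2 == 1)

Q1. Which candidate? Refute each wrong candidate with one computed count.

A: A2 gives 1 transaction, not 2
C: A1 gives 5 transactions, not 3
B: all counts match (3,2)

Answer: B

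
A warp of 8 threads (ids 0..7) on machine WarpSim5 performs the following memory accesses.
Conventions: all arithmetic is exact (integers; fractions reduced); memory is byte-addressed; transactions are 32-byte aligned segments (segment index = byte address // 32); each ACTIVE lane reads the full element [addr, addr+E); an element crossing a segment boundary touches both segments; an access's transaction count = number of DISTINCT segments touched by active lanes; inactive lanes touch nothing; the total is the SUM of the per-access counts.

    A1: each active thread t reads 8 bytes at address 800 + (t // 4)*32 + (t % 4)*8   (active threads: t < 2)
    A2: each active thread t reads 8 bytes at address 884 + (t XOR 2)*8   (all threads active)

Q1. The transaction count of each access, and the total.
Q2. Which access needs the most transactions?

A1: 1 transaction
A2: 3 transactions

Answer: 1,3; total 4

Answer: A2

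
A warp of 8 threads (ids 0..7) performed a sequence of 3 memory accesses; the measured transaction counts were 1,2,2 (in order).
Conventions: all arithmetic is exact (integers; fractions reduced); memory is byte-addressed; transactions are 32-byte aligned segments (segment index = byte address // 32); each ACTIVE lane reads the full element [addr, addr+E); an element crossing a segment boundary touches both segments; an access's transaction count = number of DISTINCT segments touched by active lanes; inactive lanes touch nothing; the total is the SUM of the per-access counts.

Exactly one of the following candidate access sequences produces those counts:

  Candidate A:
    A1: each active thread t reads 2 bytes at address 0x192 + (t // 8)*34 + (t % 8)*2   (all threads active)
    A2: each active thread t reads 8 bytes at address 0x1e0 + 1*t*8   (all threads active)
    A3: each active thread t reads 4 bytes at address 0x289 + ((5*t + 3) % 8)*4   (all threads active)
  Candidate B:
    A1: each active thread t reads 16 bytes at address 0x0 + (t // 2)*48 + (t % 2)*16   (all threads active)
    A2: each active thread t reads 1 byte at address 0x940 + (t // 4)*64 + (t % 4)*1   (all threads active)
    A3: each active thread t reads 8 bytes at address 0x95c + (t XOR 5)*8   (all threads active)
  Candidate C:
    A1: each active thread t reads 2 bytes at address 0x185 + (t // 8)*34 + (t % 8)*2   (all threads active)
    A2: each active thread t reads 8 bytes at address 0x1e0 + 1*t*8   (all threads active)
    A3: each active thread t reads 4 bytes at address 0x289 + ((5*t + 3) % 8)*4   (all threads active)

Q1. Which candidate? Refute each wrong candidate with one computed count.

A: A1 gives 2 transactions, not 1
B: A1 gives 6 transactions, not 1
C: all counts match (1,2,2)

Answer: C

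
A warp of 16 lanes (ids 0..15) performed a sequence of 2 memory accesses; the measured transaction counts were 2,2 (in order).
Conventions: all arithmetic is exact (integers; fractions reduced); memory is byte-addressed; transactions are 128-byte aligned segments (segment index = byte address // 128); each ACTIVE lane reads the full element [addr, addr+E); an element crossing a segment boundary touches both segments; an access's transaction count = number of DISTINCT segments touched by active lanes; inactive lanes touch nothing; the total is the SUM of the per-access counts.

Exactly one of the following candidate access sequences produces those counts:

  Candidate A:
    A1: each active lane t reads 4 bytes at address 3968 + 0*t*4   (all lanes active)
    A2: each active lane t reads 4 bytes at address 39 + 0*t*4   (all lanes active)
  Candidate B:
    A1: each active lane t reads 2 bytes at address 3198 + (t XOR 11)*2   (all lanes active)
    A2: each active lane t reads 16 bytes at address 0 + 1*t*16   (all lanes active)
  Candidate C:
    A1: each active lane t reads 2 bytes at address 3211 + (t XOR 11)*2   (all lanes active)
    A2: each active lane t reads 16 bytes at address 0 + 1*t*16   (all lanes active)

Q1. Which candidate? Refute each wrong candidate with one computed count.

A: A1 gives 1 transaction, not 2
C: A1 gives 1 transaction, not 2
B: all counts match (2,2)

Answer: B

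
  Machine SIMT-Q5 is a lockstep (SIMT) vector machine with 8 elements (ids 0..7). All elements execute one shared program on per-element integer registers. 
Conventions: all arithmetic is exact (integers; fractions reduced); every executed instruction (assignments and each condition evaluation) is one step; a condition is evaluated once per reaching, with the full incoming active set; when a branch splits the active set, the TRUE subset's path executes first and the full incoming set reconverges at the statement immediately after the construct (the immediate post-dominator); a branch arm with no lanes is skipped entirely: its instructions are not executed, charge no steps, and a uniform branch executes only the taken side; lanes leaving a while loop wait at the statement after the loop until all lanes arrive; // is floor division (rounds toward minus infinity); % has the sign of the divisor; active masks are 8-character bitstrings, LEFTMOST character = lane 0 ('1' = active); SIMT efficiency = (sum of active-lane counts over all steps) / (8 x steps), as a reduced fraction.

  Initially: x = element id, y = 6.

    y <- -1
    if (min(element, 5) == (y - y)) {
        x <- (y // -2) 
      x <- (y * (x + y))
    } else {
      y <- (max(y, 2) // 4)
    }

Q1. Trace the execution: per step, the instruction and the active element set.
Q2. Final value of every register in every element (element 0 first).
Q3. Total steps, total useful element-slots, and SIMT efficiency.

step 0: y <- -1                      11111111
step 1: eval (min(element, 5) == (y - y)) 11111111
step 2: x <- (y // -2)               10000000
step 3: x <- (y * (x + y))           10000000
step 4: y <- (max(y, 2) // 4)        01111111

Answer: 5 steps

x: 1,1,2,3,4,5,6,7
y: -1,0,0,0,0,0,0,0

steps = 5; useful = 25; efficiency = 25/40 = 5/8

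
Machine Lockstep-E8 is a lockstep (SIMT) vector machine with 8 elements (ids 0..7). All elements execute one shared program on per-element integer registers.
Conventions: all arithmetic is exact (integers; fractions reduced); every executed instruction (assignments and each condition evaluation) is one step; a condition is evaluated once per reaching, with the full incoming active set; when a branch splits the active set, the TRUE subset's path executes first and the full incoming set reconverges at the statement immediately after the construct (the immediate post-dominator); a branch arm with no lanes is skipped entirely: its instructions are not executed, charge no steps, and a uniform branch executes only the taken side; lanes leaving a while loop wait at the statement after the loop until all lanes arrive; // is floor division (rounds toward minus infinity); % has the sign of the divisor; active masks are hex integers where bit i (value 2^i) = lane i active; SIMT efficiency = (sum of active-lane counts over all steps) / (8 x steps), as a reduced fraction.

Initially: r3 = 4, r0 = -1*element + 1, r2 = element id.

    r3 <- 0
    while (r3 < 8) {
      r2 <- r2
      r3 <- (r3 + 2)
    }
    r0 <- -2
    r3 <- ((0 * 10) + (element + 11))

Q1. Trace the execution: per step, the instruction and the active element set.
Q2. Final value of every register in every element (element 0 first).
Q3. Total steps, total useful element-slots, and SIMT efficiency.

step 0: r3 <- 0                      0xff
step 1: eval (r3 < 8)                0xff
step 2: r2 <- r2                     0xff
step 3: r3 <- (r3 + 2)               0xff
step 4: eval (r3 < 8)                0xff
step 5: r2 <- r2                     0xff
step 6: r3 <- (r3 + 2)               0xff
step 7: eval (r3 < 8)                0xff
step 8: r2 <- r2                     0xff
step 9: r3 <- (r3 + 2)               0xff
step 10: eval (r3 < 8)                0xff
step 11: r2 <- r2                     0xff
step 12: r3 <- (r3 + 2)               0xff
step 13: eval (r3 < 8)                0xff
step 14: r0 <- -2                     0xff
step 15: r3 <- ((0 * 10) + (element + 11)) 0xff

Answer: 16 steps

r3: 11,12,13,14,15,16,17,18
r0: -2,-2,-2,-2,-2,-2,-2,-2
r2: 0,1,2,3,4,5,6,7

steps = 16; useful = 128; efficiency = 128/128 = 1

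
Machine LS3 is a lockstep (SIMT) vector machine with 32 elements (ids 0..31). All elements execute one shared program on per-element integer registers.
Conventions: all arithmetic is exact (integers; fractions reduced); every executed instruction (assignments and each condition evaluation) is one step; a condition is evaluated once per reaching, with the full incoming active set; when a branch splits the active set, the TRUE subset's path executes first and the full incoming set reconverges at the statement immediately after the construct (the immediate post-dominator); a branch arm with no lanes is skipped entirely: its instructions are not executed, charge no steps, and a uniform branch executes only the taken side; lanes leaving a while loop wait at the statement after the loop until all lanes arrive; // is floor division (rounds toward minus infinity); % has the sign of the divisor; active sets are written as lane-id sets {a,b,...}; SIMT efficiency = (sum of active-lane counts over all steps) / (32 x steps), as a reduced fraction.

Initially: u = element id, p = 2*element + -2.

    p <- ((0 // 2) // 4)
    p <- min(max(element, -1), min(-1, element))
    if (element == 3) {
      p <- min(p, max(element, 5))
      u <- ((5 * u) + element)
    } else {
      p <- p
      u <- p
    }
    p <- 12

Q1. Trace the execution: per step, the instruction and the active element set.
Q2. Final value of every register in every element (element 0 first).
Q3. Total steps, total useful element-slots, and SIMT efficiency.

step 0: p <- ((0 // 2) // 4)         {0,1,2,3,4,5,6,7,8,9,10,11,12,13,14,15,16,17,18,19,20,21,22,23,24,25,26,27,28,29,30,31}
step 1: p <- min(max(element, -1), min(-1, element)) {0,1,2,3,4,5,6,7,8,9,10,11,12,13,14,15,16,17,18,19,20,21,22,23,24,25,26,27,28,29,30,31}
step 2: eval (element == 3)          {0,1,2,3,4,5,6,7,8,9,10,11,12,13,14,15,16,17,18,19,20,21,22,23,24,25,26,27,28,29,30,31}
step 3: p <- min(p, max(element, 5)) {3}
step 4: u <- ((5 * u) + element)     {3}
step 5: p <- p                       {0,1,2,4,5,6,7,8,9,10,11,12,13,14,15,16,17,18,19,20,21,22,23,24,25,26,27,28,29,30,31}
step 6: u <- p                       {0,1,2,4,5,6,7,8,9,10,11,12,13,14,15,16,17,18,19,20,21,22,23,24,25,26,27,28,29,30,31}
step 7: p <- 12                      {0,1,2,3,4,5,6,7,8,9,10,11,12,13,14,15,16,17,18,19,20,21,22,23,24,25,26,27,28,29,30,31}

Answer: 8 steps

u: -1,-1,-1,18,-1,-1,-1,-1,-1,-1,-1,-1,-1,-1,-1,-1,-1,-1,-1,-1,-1,-1,-1,-1,-1,-1,-1,-1,-1,-1,-1,-1
p: 12,12,12,12,12,12,12,12,12,12,12,12,12,12,12,12,12,12,12,12,12,12,12,12,12,12,12,12,12,12,12,12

steps = 8; useful = 192; efficiency = 192/256 = 3/4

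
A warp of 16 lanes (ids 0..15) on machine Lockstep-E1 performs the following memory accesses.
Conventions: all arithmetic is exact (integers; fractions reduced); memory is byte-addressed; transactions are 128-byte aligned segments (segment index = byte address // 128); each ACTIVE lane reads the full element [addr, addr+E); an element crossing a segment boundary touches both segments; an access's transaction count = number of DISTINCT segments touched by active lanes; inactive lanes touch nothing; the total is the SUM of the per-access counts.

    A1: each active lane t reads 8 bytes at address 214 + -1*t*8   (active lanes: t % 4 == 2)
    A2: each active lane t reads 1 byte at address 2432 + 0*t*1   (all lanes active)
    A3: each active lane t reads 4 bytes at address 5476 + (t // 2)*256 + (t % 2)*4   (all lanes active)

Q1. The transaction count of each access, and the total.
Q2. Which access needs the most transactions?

A1: 2 transactions
A2: 1 transaction
A3: 8 transactions

Answer: 2,1,8; total 11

Answer: A3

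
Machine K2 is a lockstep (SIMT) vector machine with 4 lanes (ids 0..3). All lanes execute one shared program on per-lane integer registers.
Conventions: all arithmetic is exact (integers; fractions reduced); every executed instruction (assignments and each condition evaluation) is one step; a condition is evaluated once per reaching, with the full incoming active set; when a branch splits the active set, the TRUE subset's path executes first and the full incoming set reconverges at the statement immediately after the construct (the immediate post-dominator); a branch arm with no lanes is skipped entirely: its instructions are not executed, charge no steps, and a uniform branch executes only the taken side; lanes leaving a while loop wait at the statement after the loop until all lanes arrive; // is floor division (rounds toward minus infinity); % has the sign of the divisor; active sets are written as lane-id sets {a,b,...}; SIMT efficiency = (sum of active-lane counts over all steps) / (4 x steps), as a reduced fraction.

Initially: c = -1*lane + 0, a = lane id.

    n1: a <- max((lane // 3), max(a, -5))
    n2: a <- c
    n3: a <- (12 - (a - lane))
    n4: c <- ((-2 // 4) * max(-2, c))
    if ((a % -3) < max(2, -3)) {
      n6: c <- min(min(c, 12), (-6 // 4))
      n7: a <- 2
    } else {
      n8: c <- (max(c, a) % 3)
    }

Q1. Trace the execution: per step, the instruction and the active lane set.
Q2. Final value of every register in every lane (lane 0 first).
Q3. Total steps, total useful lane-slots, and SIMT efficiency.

step 0: a <- max((lane // 3), max(a, -5)) {0,1,2,3}
step 1: a <- c                       {0,1,2,3}
step 2: a <- (12 - (a - lane))       {0,1,2,3}
step 3: c <- ((-2 // 4) * max(-2, c)) {0,1,2,3}
step 4: eval ((a % -3) < max(2, -3)) {0,1,2,3}
step 5: c <- min(min(c, 12), (-6 // 4)) {0,1,2,3}
step 6: a <- 2                       {0,1,2,3}

Answer: 7 steps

c: -2,-2,-2,-2
a: 2,2,2,2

steps = 7; useful = 28; efficiency = 28/28 = 1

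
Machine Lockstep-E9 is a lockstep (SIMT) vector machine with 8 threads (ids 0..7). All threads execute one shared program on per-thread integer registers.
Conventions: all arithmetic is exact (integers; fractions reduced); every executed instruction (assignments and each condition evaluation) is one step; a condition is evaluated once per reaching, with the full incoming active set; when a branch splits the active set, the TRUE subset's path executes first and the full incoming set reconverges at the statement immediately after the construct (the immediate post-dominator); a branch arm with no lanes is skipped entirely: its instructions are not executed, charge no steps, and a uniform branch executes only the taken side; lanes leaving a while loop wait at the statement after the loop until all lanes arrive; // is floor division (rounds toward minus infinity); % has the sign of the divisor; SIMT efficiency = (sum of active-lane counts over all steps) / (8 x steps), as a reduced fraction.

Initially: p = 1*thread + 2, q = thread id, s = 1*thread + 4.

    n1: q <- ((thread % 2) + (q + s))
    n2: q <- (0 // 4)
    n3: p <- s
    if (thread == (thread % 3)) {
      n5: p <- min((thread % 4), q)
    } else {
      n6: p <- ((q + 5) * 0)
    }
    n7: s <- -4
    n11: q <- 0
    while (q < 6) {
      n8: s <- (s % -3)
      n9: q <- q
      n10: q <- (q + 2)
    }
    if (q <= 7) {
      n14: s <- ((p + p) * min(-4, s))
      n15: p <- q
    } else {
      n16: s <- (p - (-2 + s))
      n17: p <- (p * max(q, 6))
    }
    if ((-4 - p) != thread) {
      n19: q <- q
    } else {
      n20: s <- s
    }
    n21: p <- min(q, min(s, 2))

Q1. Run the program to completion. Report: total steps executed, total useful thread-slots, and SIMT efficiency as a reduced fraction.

Answer: 27 steps, 208 useful, 26/27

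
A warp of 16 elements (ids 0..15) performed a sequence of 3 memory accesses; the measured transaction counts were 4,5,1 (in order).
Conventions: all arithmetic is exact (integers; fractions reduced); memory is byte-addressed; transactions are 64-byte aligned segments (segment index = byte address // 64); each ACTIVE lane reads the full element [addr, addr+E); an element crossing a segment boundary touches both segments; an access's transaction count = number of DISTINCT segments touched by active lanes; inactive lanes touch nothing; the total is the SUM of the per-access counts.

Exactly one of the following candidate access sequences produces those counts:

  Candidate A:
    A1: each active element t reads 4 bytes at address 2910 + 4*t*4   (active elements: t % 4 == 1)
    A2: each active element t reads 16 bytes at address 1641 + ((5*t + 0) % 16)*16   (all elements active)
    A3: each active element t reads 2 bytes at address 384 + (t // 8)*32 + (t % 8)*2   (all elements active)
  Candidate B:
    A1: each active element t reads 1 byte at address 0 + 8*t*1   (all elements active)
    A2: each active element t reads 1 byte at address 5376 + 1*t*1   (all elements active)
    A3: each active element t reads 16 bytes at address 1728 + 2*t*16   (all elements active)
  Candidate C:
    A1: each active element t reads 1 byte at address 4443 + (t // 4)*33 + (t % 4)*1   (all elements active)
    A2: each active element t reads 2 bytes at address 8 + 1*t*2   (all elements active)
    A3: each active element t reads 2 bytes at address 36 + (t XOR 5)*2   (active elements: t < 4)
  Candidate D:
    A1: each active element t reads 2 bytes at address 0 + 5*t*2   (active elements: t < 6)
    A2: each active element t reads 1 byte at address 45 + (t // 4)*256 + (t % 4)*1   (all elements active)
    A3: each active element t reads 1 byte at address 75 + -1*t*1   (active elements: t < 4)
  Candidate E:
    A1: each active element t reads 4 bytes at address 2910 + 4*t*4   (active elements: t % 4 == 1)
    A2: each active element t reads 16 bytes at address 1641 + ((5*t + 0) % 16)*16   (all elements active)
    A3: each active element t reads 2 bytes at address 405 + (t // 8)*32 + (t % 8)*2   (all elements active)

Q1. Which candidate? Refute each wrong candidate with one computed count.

B: A1 gives 2 transactions, not 4
C: A1 gives 3 transactions, not 4
D: A1 gives 1 transaction, not 4
E: A3 gives 2 transactions, not 1
A: all counts match (4,5,1)

Answer: A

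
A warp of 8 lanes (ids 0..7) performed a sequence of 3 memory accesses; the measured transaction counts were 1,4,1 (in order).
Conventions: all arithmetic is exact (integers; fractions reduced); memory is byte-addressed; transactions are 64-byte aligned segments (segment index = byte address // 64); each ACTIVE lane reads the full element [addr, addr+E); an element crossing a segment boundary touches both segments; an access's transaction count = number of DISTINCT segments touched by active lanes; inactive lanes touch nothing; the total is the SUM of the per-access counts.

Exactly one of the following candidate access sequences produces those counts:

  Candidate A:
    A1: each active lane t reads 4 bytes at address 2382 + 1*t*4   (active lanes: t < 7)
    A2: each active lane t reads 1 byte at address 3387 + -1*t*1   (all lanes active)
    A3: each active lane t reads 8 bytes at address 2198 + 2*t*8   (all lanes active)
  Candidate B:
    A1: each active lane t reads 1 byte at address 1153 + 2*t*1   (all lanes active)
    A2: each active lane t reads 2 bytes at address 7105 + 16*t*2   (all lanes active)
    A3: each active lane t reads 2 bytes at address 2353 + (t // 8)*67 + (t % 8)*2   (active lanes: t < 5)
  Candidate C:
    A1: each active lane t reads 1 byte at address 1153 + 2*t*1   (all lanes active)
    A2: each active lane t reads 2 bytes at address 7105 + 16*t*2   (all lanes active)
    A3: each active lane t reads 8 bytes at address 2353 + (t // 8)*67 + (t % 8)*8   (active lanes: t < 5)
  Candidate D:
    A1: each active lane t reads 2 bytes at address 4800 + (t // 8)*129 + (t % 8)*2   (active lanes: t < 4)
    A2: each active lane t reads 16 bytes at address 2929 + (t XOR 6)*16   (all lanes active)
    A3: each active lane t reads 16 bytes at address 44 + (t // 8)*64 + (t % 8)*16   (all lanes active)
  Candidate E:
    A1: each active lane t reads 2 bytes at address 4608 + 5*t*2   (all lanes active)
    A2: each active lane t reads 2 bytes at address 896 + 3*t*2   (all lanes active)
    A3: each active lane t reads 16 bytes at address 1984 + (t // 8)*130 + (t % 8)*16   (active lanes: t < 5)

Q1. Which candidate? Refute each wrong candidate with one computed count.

A: A2 gives 1 transaction, not 4
C: A3 gives 2 transactions, not 1
D: A2 gives 3 transactions, not 4
E: A1 gives 2 transactions, not 1
B: all counts match (1,4,1)

Answer: B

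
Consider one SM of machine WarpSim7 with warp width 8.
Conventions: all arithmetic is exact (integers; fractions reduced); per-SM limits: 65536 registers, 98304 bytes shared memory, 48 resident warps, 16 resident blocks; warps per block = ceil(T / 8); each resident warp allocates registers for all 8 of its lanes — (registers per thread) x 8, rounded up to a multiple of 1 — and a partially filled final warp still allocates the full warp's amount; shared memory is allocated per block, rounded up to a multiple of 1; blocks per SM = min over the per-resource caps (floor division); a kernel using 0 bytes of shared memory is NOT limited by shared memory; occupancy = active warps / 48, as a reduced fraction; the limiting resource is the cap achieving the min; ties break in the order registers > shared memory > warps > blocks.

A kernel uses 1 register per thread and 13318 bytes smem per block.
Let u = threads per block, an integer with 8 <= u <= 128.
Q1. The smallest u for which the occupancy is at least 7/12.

Answer: u = 25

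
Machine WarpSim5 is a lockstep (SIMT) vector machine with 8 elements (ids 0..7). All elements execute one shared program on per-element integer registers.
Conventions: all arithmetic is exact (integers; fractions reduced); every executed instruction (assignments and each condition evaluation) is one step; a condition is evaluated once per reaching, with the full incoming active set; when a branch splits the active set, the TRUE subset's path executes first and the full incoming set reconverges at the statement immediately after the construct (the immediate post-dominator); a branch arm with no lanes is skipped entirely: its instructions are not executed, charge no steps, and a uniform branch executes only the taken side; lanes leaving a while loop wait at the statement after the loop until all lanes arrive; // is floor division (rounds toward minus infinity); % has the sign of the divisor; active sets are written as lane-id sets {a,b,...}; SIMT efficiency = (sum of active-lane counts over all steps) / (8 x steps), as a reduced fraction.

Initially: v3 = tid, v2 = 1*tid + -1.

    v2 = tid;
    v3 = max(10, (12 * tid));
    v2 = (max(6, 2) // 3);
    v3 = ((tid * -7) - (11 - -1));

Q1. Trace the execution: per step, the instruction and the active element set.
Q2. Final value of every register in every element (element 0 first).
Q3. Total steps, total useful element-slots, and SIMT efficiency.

step 0: v2 <- tid                    {0,1,2,3,4,5,6,7}
step 1: v3 <- max(10, (12 * tid))    {0,1,2,3,4,5,6,7}
step 2: v2 <- (max(6, 2) // 3)       {0,1,2,3,4,5,6,7}
step 3: v3 <- ((tid * -7) - (11 - -1)) {0,1,2,3,4,5,6,7}

Answer: 4 steps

v3: -12,-19,-26,-33,-40,-47,-54,-61
v2: 2,2,2,2,2,2,2,2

steps = 4; useful = 32; efficiency = 32/32 = 1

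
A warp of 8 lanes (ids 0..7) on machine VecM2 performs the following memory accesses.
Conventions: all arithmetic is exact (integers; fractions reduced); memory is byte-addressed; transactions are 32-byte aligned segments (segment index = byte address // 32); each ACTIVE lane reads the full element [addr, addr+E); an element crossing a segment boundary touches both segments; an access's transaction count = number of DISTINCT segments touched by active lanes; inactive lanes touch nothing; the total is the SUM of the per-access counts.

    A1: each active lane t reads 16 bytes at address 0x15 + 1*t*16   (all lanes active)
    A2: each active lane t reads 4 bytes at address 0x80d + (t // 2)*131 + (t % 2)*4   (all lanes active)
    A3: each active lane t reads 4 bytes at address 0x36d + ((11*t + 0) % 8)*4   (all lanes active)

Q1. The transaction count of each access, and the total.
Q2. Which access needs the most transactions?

A1: 5 transactions
A2: 4 transactions
A3: 2 transactions

Answer: 5,4,2; total 11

Answer: A1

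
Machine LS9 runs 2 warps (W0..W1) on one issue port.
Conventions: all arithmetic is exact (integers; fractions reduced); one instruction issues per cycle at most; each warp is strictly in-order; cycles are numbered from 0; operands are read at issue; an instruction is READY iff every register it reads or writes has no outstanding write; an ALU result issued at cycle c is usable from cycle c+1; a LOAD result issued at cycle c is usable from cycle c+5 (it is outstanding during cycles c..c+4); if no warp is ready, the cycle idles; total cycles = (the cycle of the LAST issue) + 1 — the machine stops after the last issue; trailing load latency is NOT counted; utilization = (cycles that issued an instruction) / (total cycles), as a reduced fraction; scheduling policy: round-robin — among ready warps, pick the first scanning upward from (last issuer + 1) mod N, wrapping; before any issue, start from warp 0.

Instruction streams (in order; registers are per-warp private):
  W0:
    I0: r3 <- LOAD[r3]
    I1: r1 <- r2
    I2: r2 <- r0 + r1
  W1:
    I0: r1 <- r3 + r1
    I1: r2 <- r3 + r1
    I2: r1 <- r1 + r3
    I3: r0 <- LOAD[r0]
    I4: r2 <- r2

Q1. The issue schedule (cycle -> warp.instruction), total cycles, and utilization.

cycle 0: W0.I0
cycle 1: W1.I0
cycle 2: W0.I1
cycle 3: W1.I1
cycle 4: W0.I2
cycle 5: W1.I2
cycle 6: W1.I3
cycle 7: W1.I4

Answer: 8 cycles, utilization 1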